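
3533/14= 252 + 5/14 = 252.36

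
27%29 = 27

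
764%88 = 60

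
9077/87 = 104 + 1/3 =104.33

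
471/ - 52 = - 471/52 = - 9.06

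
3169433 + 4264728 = 7434161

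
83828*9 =754452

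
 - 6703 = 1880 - 8583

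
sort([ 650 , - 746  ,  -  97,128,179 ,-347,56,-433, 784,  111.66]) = [ - 746, - 433, - 347,  -  97, 56,111.66 , 128 , 179, 650, 784 ] 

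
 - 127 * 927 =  -117729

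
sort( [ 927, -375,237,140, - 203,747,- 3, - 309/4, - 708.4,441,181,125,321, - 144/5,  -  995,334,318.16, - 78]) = [ - 995, - 708.4,  -  375, - 203, - 78 , - 309/4, - 144/5, - 3,125,  140, 181,237,318.16,321,334,  441,  747, 927]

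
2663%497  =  178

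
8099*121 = 979979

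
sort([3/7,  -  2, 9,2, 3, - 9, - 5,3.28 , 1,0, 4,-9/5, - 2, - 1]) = [- 9,-5, - 2,-2, - 9/5, - 1, 0,  3/7 , 1,2,3, 3.28, 4, 9 ]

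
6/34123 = 6/34123 = 0.00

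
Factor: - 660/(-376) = 165/94 = 2^( - 1)*3^1*5^1*11^1*47^( - 1 ) 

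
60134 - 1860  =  58274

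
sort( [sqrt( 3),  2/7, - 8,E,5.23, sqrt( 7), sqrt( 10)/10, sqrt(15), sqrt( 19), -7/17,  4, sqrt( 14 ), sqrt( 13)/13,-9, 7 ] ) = [ - 9, - 8,  -  7/17,sqrt( 13)/13,2/7, sqrt(10)/10, sqrt( 3),  sqrt( 7 ),E,sqrt(14), sqrt( 15),4, sqrt(19) , 5.23,  7] 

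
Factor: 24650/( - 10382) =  -5^2*17^1 * 179^( - 1 ) = - 425/179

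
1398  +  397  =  1795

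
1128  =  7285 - 6157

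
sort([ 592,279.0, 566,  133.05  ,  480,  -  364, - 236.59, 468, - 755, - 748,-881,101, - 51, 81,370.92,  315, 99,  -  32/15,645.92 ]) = [ -881, - 755 ,-748, - 364, - 236.59, - 51, - 32/15,81, 99,  101 , 133.05, 279.0,  315,  370.92,468, 480,566,  592, 645.92] 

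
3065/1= 3065 = 3065.00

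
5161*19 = 98059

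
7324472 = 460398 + 6864074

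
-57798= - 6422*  9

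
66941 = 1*66941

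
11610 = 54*215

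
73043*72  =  5259096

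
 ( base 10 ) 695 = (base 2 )1010110111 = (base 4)22313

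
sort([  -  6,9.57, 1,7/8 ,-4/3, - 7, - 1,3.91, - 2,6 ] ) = [ - 7, - 6 , -2, - 4/3,  -  1,7/8 , 1,3.91 , 6,9.57]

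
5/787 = 5/787 = 0.01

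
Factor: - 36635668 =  - 2^2*1249^1 * 7333^1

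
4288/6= 714 +2/3 = 714.67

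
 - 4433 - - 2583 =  - 1850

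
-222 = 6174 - 6396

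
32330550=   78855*410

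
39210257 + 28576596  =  67786853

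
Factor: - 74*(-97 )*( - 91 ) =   -  653198 = - 2^1* 7^1*13^1*37^1*97^1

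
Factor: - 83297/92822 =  - 2^ ( - 1)*31^1*2687^1*46411^( - 1)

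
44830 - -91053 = 135883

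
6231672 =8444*738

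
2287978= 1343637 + 944341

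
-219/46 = - 5 + 11/46 = - 4.76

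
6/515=6/515= 0.01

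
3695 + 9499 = 13194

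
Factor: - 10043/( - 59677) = 11^2*719^( - 1 ) = 121/719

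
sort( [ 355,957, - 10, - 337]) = [-337, - 10, 355, 957 ]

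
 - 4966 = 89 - 5055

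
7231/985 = 7231/985 = 7.34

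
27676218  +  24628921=52305139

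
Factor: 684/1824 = 3/8  =  2^( - 3 ) *3^1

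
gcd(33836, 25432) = 44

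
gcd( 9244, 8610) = 2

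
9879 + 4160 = 14039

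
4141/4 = 4141/4 = 1035.25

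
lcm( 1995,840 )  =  15960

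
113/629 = 113/629 = 0.18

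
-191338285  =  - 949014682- - 757676397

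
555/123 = 185/41 = 4.51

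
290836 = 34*8554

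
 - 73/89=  - 73/89 = - 0.82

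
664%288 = 88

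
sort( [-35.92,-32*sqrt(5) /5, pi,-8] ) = [ - 35.92 , - 32*sqrt ( 5) /5 ,-8, pi ] 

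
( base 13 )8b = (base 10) 115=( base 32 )3j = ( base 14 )83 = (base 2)1110011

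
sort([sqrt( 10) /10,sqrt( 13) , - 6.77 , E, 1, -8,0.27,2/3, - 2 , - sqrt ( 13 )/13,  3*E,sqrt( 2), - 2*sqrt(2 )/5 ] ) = [ - 8, - 6.77,  -  2, - 2*sqrt( 2 ) /5, - sqrt( 13 ) /13, 0.27,sqrt(10 )/10,2/3, 1, sqrt(2) , E, sqrt( 13), 3*E]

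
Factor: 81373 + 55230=136603 = 136603^1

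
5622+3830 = 9452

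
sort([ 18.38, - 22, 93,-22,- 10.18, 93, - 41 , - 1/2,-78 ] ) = [-78, - 41,- 22,-22, -10.18, - 1/2, 18.38 , 93 , 93 ]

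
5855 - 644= 5211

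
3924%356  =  8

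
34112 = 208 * 164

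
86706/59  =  1469  +  35/59  =  1469.59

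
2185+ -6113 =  - 3928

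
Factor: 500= 2^2 * 5^3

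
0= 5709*0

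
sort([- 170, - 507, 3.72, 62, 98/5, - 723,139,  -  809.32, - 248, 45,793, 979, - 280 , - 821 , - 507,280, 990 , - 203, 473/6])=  [ - 821, - 809.32, - 723, - 507, - 507, - 280,-248, - 203,  -  170, 3.72 , 98/5,45, 62,473/6, 139, 280, 793, 979,990 ] 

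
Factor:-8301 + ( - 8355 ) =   -  2^4*3^1*347^1=   - 16656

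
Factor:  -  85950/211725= - 2^1 * 191^1*941^( - 1) = -382/941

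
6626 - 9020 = - 2394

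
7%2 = 1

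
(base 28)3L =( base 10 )105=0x69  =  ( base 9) 126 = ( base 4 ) 1221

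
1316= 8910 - 7594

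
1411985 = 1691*835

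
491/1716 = 491/1716  =  0.29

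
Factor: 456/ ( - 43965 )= - 152/14655 = - 2^3*3^( - 1 )*5^( - 1)*19^1*977^(- 1 ) 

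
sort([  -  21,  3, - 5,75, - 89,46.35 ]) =[ - 89, - 21,  -  5, 3, 46.35, 75]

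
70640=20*3532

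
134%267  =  134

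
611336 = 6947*88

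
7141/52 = 7141/52 = 137.33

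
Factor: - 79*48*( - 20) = 75840  =  2^6*3^1*5^1*79^1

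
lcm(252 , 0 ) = 0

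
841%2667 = 841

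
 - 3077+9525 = 6448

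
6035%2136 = 1763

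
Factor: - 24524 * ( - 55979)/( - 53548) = -31200659/1217 = -7^1 * 727^1*1217^ (-1 ) * 6131^1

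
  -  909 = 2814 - 3723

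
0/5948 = 0 = 0.00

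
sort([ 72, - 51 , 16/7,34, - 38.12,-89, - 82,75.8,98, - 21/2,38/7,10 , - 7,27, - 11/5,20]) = [ - 89, - 82,-51, - 38.12,  -  21/2,-7 , - 11/5,16/7, 38/7,  10,20,27,34,72,75.8,  98 ] 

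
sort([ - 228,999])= [ - 228,999 ] 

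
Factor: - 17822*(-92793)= 2^1*3^1 * 7^1 * 19^1*67^1*30931^1 = 1653756846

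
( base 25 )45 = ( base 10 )105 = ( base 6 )253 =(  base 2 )1101001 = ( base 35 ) 30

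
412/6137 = 412/6137 = 0.07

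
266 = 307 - 41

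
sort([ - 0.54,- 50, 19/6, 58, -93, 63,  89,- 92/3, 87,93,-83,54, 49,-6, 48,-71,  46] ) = [-93,-83, - 71,-50, - 92/3,-6, - 0.54, 19/6, 46, 48, 49,54,58, 63, 87, 89, 93 ] 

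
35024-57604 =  - 22580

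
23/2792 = 23/2792 = 0.01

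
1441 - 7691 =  - 6250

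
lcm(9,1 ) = 9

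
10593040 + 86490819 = 97083859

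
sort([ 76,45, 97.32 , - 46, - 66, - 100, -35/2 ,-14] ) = [ - 100, - 66,-46,-35/2, - 14,45,  76,97.32 ] 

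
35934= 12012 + 23922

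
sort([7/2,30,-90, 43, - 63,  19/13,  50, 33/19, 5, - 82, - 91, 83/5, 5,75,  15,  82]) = [-91, - 90,-82, - 63, 19/13, 33/19, 7/2,  5, 5, 15, 83/5, 30, 43,50, 75, 82 ]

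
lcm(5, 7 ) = 35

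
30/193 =30/193 = 0.16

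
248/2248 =31/281 = 0.11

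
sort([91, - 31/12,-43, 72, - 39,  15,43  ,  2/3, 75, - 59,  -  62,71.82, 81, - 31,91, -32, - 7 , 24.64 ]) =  [ - 62, -59 ,- 43, - 39, - 32,-31, - 7, - 31/12, 2/3,15,24.64,43, 71.82,72,  75,  81,91 , 91 ] 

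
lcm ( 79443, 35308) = 317772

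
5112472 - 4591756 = 520716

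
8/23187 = 8/23187 = 0.00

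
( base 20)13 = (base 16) 17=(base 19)14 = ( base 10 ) 23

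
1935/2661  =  645/887  =  0.73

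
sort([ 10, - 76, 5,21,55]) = [ - 76,5, 10,21, 55]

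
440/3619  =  40/329=0.12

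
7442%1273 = 1077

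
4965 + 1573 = 6538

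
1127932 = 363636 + 764296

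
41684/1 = 41684=41684.00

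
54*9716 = 524664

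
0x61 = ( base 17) 5C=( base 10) 97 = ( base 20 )4H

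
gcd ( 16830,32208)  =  66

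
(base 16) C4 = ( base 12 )144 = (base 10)196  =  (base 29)6m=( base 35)5L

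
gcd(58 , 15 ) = 1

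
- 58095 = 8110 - 66205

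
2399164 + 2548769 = 4947933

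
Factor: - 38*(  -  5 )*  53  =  2^1 * 5^1*19^1*53^1 = 10070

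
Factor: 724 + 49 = 773 = 773^1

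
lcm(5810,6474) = 226590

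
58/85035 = 58/85035 = 0.00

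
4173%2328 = 1845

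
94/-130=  - 1  +  18/65 = - 0.72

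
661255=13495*49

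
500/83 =6+2/83 =6.02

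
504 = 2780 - 2276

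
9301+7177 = 16478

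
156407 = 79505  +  76902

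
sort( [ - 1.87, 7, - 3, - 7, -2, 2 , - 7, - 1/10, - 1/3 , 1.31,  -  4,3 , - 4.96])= [ - 7 , - 7, - 4.96 ,-4,-3, - 2, - 1.87,-1/3, - 1/10,1.31, 2,  3, 7]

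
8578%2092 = 210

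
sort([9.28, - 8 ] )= [-8, 9.28 ] 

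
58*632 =36656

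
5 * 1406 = 7030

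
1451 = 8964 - 7513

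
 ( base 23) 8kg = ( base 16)1264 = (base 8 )11144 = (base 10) 4708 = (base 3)20110101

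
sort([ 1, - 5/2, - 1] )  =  [ - 5/2 , - 1,  1]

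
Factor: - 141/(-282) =2^( - 1 )  =  1/2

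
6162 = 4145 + 2017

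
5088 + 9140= 14228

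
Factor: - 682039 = -73^1*9343^1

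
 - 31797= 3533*( - 9 )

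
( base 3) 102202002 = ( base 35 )6YL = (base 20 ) 1181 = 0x2171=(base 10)8561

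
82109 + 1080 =83189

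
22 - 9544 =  - 9522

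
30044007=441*68127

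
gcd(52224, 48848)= 16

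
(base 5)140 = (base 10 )45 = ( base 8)55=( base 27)1I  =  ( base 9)50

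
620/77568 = 155/19392=0.01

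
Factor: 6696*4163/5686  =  13937724/2843 = 2^2*3^3*23^1*31^1*181^1*2843^( - 1 ) 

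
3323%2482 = 841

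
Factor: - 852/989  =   - 2^2*3^1*23^( - 1)* 43^( - 1)*71^1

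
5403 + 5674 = 11077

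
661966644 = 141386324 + 520580320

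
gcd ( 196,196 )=196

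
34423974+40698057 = 75122031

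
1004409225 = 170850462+833558763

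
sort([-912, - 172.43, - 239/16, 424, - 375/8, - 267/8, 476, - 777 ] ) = [ - 912, - 777, - 172.43, - 375/8, - 267/8, - 239/16, 424, 476]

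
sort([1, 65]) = [1, 65]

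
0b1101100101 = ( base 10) 869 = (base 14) 461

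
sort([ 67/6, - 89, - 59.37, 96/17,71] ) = [ - 89, - 59.37,  96/17,67/6,71 ]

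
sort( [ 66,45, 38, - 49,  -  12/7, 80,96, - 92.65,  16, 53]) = [-92.65,-49, - 12/7,16, 38, 45,  53, 66, 80, 96]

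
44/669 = 44/669=0.07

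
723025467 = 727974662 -4949195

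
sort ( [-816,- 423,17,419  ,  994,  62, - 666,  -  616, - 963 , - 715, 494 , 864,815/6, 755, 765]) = [ -963, - 816,  -  715,- 666, - 616,  -  423, 17 , 62,815/6, 419,494,755,  765,864, 994 ]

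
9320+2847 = 12167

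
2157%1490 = 667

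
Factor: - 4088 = -2^3*7^1* 73^1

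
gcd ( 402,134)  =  134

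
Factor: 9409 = 97^2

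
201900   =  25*8076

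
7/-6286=-1  +  897/898 = - 0.00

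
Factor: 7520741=487^1*15443^1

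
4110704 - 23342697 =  - 19231993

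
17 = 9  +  8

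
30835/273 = 112 + 37/39 =112.95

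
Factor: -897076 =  - 2^2*137^1  *  1637^1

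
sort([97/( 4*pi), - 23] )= [-23, 97/( 4 *pi) ]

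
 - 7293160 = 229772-7522932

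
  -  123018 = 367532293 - 367655311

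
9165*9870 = 90458550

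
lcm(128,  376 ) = 6016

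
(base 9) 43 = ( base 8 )47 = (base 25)1E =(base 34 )15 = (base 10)39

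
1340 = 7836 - 6496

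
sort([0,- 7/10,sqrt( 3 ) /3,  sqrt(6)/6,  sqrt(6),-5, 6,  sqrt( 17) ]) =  [ - 5,-7/10,0, sqrt(6 )/6, sqrt(3)/3,sqrt( 6 ), sqrt(17 ) , 6 ]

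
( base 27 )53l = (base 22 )7G7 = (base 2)111010100011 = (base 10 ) 3747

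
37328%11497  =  2837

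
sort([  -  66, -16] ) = [ - 66,- 16 ] 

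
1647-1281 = 366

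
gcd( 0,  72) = 72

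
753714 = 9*83746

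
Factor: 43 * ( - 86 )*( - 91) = 336518 = 2^1*7^1*13^1*43^2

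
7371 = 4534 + 2837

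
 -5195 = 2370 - 7565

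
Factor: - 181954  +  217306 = 35352 = 2^3*3^2*491^1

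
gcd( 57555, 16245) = 45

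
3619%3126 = 493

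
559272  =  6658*84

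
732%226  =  54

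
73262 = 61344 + 11918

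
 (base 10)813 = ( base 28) 111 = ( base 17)2DE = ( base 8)1455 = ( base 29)S1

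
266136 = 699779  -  433643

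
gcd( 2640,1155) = 165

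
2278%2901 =2278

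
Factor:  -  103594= - 2^1*51797^1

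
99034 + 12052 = 111086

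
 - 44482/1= - 44482= - 44482.00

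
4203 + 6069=10272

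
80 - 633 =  - 553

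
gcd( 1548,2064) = 516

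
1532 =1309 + 223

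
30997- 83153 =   -  52156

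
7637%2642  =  2353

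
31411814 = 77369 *406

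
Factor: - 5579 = - 7^1*797^1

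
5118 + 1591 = 6709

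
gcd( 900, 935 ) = 5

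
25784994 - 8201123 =17583871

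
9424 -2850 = 6574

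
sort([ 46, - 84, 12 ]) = [  -  84,12 , 46]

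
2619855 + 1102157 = 3722012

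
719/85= 8 + 39/85  =  8.46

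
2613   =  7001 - 4388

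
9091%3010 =61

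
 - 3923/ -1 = 3923/1= 3923.00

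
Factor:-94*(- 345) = 2^1 *3^1*5^1  *23^1*47^1 = 32430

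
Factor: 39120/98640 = 3^( - 1 )*137^(-1 ) * 163^1 =163/411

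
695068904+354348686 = 1049417590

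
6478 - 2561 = 3917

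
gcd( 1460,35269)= 1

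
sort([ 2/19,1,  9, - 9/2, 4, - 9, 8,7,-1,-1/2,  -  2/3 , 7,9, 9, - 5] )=[ - 9, - 5,-9/2, - 1, - 2/3  ,- 1/2,2/19, 1, 4, 7,  7 , 8, 9,  9 , 9 ] 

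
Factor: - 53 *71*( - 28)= 105364 =2^2*7^1* 53^1*71^1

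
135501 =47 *2883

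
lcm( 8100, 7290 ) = 72900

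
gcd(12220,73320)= 12220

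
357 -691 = -334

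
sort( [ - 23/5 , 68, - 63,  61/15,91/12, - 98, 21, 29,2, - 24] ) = [ - 98, - 63,-24, - 23/5,2,  61/15,91/12 , 21,29,68 ]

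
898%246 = 160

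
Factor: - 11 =-11^1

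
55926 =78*717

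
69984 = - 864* (  -  81)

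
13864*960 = 13309440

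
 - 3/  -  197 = 3/197 = 0.02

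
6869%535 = 449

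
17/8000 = 17/8000= 0.00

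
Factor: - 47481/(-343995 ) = 5^( - 1)*7^2*71^(  -  1) = 49/355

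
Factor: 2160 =2^4*3^3*5^1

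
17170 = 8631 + 8539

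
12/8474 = 6/4237 = 0.00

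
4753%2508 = 2245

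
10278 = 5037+5241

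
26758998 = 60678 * 441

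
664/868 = 166/217 = 0.76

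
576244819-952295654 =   -  376050835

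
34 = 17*2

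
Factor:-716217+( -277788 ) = -994005 = -3^3*5^1 *37^1*199^1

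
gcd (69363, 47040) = 21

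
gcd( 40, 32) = 8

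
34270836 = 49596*691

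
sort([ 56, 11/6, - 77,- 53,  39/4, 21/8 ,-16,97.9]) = [ - 77, - 53, - 16,11/6, 21/8,39/4, 56, 97.9 ]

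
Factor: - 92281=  -7^1 * 13183^1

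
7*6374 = 44618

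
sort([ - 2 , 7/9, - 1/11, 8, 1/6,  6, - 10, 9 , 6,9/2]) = [ - 10,-2, - 1/11,1/6 , 7/9, 9/2  ,  6,6,8,9]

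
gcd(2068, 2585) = 517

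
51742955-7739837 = 44003118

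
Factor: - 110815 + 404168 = 31^1*9463^1 = 293353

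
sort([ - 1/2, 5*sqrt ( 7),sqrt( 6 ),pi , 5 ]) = [ - 1/2,sqrt ( 6 ),pi, 5,  5*sqrt(7) ]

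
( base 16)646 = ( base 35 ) 1AV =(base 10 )1606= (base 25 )2e6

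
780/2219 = 780/2219 = 0.35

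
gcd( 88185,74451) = 3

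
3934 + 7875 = 11809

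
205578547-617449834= -411871287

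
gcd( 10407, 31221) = 10407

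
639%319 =1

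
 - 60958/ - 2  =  30479+0/1= 30479.00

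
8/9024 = 1/1128 =0.00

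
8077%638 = 421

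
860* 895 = 769700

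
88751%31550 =25651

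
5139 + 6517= 11656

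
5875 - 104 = 5771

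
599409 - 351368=248041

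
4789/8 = 4789/8 = 598.62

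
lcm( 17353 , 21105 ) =780885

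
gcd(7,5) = 1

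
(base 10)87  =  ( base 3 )10020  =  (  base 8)127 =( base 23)3i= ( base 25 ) 3C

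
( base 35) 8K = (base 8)454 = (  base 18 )gc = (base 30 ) a0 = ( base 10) 300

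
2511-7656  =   - 5145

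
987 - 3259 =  - 2272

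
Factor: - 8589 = - 3^1*7^1 *409^1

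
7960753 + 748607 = 8709360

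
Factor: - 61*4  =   - 2^2*61^1  =  - 244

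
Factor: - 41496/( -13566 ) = 52/17 =2^2*13^1 * 17^( - 1)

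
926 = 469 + 457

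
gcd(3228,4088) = 4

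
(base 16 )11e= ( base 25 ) bb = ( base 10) 286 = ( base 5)2121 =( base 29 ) 9p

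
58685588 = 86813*676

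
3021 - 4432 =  - 1411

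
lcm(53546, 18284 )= 749644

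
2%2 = 0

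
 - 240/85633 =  - 240/85633=- 0.00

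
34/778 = 17/389 = 0.04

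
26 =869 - 843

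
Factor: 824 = 2^3*103^1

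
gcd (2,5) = 1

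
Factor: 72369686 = 2^1*31^1 * 743^1*1571^1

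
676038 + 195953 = 871991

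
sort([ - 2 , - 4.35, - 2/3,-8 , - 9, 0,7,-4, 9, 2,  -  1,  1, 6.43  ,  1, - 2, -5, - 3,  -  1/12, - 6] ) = [  -  9,- 8, - 6, - 5,  -  4.35, - 4, - 3, - 2,  -  2, - 1,  -  2/3, - 1/12, 0,1, 1, 2, 6.43, 7, 9] 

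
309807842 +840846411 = 1150654253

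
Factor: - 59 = -59^1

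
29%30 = 29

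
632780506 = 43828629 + 588951877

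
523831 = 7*74833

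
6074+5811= 11885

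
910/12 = 75+5/6 = 75.83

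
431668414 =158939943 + 272728471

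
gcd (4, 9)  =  1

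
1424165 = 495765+928400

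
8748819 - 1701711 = 7047108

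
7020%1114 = 336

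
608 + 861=1469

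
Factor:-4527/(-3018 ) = 3/2 =2^ ( - 1)*3^1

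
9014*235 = 2118290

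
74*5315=393310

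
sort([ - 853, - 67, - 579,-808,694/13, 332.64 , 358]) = [ - 853 , - 808, - 579 , - 67, 694/13,332.64, 358]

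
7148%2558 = 2032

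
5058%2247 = 564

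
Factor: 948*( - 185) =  - 175380 = - 2^2*3^1*5^1*37^1*79^1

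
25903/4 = 25903/4 = 6475.75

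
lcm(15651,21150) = 782550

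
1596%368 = 124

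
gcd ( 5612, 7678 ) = 2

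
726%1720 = 726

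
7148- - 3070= 10218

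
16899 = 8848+8051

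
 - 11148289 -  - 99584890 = 88436601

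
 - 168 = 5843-6011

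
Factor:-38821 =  - 38821^1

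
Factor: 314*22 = 2^2*11^1*157^1 = 6908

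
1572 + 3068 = 4640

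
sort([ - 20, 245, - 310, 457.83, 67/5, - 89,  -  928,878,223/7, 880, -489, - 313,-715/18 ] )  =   [ - 928, - 489, -313,  -  310,  -  89,  -  715/18, - 20, 67/5, 223/7,245,457.83,878,  880] 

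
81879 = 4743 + 77136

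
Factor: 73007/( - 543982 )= - 2^(-1 )  *11^1*29^( - 1 )*83^( - 1)*113^ ( - 1)*6637^1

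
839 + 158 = 997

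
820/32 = 205/8 = 25.62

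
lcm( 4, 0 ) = 0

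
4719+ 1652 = 6371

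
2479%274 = 13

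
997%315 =52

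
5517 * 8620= 47556540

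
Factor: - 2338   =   - 2^1*7^1*167^1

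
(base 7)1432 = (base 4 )20302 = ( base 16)232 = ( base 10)562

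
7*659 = 4613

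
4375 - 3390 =985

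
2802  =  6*467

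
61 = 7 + 54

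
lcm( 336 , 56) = 336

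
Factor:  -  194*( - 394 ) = 2^2*97^1*197^1 = 76436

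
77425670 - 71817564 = 5608106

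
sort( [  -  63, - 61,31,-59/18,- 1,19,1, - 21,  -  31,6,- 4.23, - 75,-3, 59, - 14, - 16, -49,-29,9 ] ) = [-75, -63,  -  61, - 49,  -  31, - 29, - 21,- 16, - 14, -4.23, - 59/18,- 3, - 1,1,6,9, 19,31,59] 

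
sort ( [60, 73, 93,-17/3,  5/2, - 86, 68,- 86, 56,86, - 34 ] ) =[ - 86, - 86, - 34, - 17/3, 5/2, 56,60, 68 , 73, 86,93]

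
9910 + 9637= 19547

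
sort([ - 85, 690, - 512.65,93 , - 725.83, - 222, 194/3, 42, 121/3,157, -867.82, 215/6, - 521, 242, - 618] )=[ - 867.82, - 725.83, - 618,- 521, - 512.65, - 222, - 85, 215/6, 121/3 , 42, 194/3, 93,157,  242, 690 ]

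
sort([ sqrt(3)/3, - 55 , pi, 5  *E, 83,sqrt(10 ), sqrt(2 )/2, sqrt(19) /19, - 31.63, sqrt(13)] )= [ - 55, - 31.63,sqrt (19 )/19, sqrt(3)/3, sqrt(2) /2, pi,sqrt(10), sqrt ( 13 ),5*E, 83]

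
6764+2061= 8825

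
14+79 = 93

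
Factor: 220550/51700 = 2^( - 1) * 47^(  -  1 )*401^1=401/94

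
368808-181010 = 187798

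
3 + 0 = 3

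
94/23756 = 47/11878 = 0.00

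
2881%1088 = 705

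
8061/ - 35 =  - 231 + 24/35 = -230.31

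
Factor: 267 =3^1*89^1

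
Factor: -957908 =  - 2^2 * 7^1 * 34211^1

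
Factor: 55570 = 2^1 * 5^1 *5557^1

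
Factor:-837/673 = -3^3*31^1*673^(-1 )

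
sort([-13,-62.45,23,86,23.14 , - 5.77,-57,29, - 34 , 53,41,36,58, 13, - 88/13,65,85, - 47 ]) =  [  -  62.45, - 57, - 47,-34,- 13 ,-88/13, - 5.77, 13,  23,23.14,29, 36 , 41,53, 58,65, 85,86] 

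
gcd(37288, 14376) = 8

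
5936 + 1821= 7757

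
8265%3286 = 1693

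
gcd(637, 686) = 49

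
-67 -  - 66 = -1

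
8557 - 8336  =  221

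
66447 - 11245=55202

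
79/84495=79/84495 = 0.00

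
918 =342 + 576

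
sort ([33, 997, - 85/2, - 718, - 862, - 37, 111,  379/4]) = [-862, - 718, - 85/2, - 37, 33,379/4, 111,997]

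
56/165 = 56/165 = 0.34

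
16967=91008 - 74041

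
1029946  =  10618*97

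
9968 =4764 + 5204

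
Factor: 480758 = 2^1*240379^1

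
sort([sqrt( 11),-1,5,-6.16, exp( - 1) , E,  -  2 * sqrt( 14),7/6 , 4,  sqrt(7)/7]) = [ - 2*sqrt (14), - 6.16, - 1, exp( - 1),  sqrt( 7)/7 , 7/6,E , sqrt(11) , 4, 5 ]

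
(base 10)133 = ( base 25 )58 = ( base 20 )6D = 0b10000101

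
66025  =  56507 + 9518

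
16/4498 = 8/2249= 0.00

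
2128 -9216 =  - 7088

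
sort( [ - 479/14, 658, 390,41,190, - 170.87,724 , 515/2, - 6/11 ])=[  -  170.87, - 479/14, - 6/11,41, 190,  515/2, 390, 658, 724]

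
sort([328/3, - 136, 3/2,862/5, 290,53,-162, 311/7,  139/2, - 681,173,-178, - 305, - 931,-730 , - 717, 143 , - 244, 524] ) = [ - 931,-730, - 717, - 681,-305,-244,  -  178, - 162, - 136,3/2, 311/7,53, 139/2, 328/3,143,862/5,173, 290, 524]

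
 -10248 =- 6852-3396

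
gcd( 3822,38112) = 6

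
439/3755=439/3755 = 0.12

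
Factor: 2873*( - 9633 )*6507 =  - 180085187763 =- 3^4*13^4*17^1 * 19^1*241^1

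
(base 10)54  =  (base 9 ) 60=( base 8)66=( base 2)110110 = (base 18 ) 30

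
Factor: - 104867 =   -  7^1*71^1*211^1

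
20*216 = 4320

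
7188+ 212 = 7400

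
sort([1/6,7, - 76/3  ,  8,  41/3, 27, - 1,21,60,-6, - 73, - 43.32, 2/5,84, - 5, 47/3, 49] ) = [ - 73, - 43.32,  -  76/3, - 6, - 5 , - 1, 1/6,2/5,7, 8, 41/3,  47/3,21,  27, 49, 60, 84] 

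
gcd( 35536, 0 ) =35536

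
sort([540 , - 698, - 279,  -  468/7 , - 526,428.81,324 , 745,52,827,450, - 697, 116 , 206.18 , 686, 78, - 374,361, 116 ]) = [ - 698,-697 , - 526, - 374,  -  279,- 468/7, 52,  78,116, 116,206.18, 324,361, 428.81,  450,  540, 686, 745,  827]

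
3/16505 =3/16505 = 0.00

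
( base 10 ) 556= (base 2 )1000101100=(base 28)JO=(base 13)33a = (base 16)22C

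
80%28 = 24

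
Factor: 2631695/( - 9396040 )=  - 526339/1879208  =  - 2^( - 3 )*11^1*59^1*467^( - 1 )*503^( - 1) * 811^1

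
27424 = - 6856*(  -  4) 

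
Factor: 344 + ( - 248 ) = 96= 2^5 * 3^1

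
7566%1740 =606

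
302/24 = 151/12 = 12.58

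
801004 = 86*9314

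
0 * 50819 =0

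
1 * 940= 940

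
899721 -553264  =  346457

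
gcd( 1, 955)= 1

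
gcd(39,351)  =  39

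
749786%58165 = 51806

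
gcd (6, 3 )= 3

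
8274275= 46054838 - 37780563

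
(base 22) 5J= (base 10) 129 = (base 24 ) 59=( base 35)3o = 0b10000001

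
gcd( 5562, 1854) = 1854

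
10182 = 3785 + 6397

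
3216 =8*402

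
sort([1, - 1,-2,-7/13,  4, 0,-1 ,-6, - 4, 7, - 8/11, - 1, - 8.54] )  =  [ - 8.54,-6, - 4, - 2  , - 1, - 1, - 1,  -  8/11, - 7/13,0, 1,4, 7]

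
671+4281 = 4952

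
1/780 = 1/780 = 0.00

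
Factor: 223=223^1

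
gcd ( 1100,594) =22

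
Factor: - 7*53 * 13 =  - 4823 = -7^1*13^1*53^1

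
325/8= 40 + 5/8 = 40.62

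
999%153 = 81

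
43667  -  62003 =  - 18336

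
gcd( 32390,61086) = 2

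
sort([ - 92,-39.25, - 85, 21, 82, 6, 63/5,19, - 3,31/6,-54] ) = [ - 92, - 85, - 54,-39.25 , - 3, 31/6,6,63/5, 19,21,82] 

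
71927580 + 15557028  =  87484608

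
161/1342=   161/1342 = 0.12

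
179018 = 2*89509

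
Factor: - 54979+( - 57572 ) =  - 3^1*37517^1 = - 112551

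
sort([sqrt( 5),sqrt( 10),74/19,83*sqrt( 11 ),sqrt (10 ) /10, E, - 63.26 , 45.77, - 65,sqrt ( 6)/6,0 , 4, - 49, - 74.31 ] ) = [ - 74.31,- 65,-63.26, - 49,  0,sqrt(10 )/10,sqrt (6)/6,sqrt(5 ),E,sqrt( 10 ),74/19,  4,45.77,83 * sqrt( 11) ] 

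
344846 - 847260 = -502414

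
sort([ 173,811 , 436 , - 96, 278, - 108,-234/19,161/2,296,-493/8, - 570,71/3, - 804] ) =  [-804,- 570, - 108, - 96, - 493/8, - 234/19, 71/3,161/2, 173,278, 296,436,811] 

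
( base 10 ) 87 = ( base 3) 10020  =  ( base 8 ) 127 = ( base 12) 73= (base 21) 43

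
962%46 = 42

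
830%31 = 24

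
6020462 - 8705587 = - 2685125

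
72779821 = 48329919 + 24449902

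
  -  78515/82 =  - 1915/2 = - 957.50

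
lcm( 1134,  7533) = 105462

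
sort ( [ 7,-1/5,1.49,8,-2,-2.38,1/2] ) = [-2.38  , - 2,  -  1/5,1/2, 1.49 , 7, 8 ]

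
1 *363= 363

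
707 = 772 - 65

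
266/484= 133/242 = 0.55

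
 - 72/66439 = -1 + 66367/66439 = - 0.00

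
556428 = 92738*6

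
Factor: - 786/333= -262/111= -2^1*3^ ( -1)*37^( -1 )*131^1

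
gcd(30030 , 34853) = 91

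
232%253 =232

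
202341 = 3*67447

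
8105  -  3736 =4369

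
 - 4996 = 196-5192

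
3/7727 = 3/7727 =0.00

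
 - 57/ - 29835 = 19/9945 = 0.00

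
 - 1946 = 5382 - 7328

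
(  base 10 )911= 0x38F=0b1110001111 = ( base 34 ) QR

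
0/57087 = 0 = 0.00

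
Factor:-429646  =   - 2^1*7^1  *30689^1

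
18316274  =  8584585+9731689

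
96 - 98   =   - 2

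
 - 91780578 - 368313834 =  - 460094412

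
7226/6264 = 3613/3132 = 1.15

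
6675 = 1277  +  5398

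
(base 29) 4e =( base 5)1010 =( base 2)10000010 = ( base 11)109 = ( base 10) 130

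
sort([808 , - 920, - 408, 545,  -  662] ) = [ - 920,-662, - 408,  545,808] 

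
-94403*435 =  - 41065305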